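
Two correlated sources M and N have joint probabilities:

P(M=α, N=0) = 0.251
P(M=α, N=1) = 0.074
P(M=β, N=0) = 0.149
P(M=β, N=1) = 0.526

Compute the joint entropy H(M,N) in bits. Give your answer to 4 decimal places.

1.6753 bits

H(M,N) = −Σ p(x,y)·log₂ p(x,y) over all 4 cells.
  cell (α,0): −0.251·log₂0.251 = 0.50055
  cell (α,1): −0.074·log₂0.074 = 0.27797
  cell (β,0): −0.149·log₂0.149 = 0.40925
  cell (β,1): −0.526·log₂0.526 = 0.48753
Sum = 1.6753 bits.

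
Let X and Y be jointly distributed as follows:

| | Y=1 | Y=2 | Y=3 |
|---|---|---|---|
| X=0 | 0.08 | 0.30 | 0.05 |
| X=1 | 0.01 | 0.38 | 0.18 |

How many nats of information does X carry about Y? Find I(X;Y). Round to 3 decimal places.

Marginals: p(X) = (0.4300, 0.5700), p(Y) = (0.0900, 0.6800, 0.2300).
I(X;Y) = H(X) + H(Y) − H(X,Y).
H(X) = 0.6833, H(Y) = 0.8170, H(X,Y) = 1.4354.
I(X;Y) = 0.6833 + 0.8170 − 1.4354 = 0.065 nats.

0.065 nats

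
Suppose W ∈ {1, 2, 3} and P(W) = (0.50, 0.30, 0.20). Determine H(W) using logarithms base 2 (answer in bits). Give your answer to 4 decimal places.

1.4855 bits

H(W) = −Σ p·log₂ p.
  −(0.50)·log₂(0.50) = 0.50000
  −(0.30)·log₂(0.30) = 0.52109
  −(0.20)·log₂(0.20) = 0.46439
Sum: 0.50000 + 0.52109 + 0.46439 = 1.4855 bits.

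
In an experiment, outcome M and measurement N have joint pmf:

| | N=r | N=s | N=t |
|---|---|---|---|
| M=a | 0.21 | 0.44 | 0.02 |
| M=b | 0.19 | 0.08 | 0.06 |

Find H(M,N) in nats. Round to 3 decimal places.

1.454 nats

H(M,N) = −Σ p(x,y)·ln p(x,y) over all 6 cells.
  cell (a,r): −0.21·ln0.21 = 0.3277
  cell (a,s): −0.44·ln0.44 = 0.3612
  cell (a,t): −0.02·ln0.02 = 0.0782
  cell (b,r): −0.19·ln0.19 = 0.3155
  cell (b,s): −0.08·ln0.08 = 0.2021
  cell (b,t): −0.06·ln0.06 = 0.1688
Sum = 1.454 nats.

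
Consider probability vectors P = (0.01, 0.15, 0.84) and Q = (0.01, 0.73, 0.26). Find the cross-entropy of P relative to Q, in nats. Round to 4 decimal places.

1.2248 nats

H(P,Q) = −Σ p·ln q.
  −0.01·ln(0.01) = 0.04605
  −0.15·ln(0.73) = 0.04721
  −0.84·ln(0.26) = 1.13154
H(P,Q) = 1.2248 nats.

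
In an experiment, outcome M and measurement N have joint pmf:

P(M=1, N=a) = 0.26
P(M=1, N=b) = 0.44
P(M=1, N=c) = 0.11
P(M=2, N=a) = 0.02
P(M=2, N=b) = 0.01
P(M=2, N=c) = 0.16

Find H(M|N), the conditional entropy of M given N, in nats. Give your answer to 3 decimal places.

0.302 nats

Chain rule: H(M|N) = H(M,N) − H(N).
Marginals: p(M) = (0.8100, 0.1900), p(N) = (0.2800, 0.4500, 0.2700).
H(M,N) = 1.3718 nats; H(N) = 1.0693 nats.
H(M|N) = 1.3718 − 1.0693 = 0.302 nats.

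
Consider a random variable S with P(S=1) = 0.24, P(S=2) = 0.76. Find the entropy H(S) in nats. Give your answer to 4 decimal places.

0.5511 nats

H(S) = −Σ p·ln p.
  −(0.24)·ln(0.24) = 0.34251
  −(0.76)·ln(0.76) = 0.20857
Sum: 0.34251 + 0.20857 = 0.5511 nats.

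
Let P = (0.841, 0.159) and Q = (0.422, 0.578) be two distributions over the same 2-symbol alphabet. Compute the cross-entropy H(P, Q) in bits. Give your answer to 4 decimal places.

1.1725 bits

H(P,Q) = −Σ p·log₂ q.
  −0.841·log₂(0.422) = 1.04678
  −0.159·log₂(0.578) = 0.12575
H(P,Q) = 1.1725 bits.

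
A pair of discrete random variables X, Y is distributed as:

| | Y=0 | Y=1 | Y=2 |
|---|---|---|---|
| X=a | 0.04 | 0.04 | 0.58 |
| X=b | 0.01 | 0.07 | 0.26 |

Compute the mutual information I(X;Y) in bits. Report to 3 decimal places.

0.035 bits

Marginals: p(X) = (0.6600, 0.3400), p(Y) = (0.0500, 0.1100, 0.8400).
I(X;Y) = H(X) + H(Y) − H(X,Y).
H(X) = 0.9248, H(Y) = 0.7777, H(X,Y) = 1.6676.
I(X;Y) = 0.9248 + 0.7777 − 1.6676 = 0.035 bits.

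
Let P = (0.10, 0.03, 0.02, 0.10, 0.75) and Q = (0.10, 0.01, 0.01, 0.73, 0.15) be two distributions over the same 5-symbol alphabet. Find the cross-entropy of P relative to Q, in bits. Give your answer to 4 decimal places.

2.7625 bits

H(P,Q) = −Σ p·log₂ q.
  −0.10·log₂(0.10) = 0.33219
  −0.03·log₂(0.01) = 0.19932
  −0.02·log₂(0.01) = 0.13288
  −0.10·log₂(0.73) = 0.04540
  −0.75·log₂(0.15) = 2.05272
H(P,Q) = 2.7625 bits.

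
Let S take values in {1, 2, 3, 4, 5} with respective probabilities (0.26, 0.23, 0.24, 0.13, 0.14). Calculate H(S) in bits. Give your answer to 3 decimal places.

H(S) = −Σ p·log₂ p.
  −(0.26)·log₂(0.26) = 0.5053
  −(0.23)·log₂(0.23) = 0.4877
  −(0.24)·log₂(0.24) = 0.4941
  −(0.13)·log₂(0.13) = 0.3826
  −(0.14)·log₂(0.14) = 0.3971
Sum: 0.5053 + 0.4877 + 0.4941 + 0.3826 + 0.3971 = 2.267 bits.

2.267 bits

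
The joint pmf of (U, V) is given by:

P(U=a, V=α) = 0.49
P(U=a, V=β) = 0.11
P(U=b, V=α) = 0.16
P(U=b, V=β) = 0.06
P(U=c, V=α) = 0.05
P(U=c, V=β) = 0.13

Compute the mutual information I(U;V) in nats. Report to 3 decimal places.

0.090 nats

Marginals: p(U) = (0.6000, 0.2200, 0.1800), p(V) = (0.7000, 0.3000).
I(U;V) = Σ p(x,y)·ln[p(x,y)/(p(x)p(y))].
  (a,α): 0.49·ln(1.1667) = 0.0755
  (a,β): 0.11·ln(0.6111) = -0.0542
  (b,α): 0.16·ln(1.0390) = 0.0061
  (b,β): 0.06·ln(0.9091) = -0.0057
  (c,α): 0.05·ln(0.3968) = -0.0462
  (c,β): 0.13·ln(2.4074) = 0.1142
Sum = 0.090 nats.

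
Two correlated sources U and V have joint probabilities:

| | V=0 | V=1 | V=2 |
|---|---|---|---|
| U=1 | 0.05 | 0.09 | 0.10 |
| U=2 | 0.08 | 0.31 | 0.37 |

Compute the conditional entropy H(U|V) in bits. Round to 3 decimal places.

Marginals: p(U) = (0.2400, 0.7600), p(V) = (0.1300, 0.4000, 0.4700).
H(U|V) = Σ p(V) · H(U|V=·).
  V=0: p=0.1300, H(U|V=0) = 0.9612
  V=1: p=0.4000, H(U|V=1) = 0.7692
  V=2: p=0.4700, H(U|V=2) = 0.7467
Weighted sum = 0.784 bits.

0.784 bits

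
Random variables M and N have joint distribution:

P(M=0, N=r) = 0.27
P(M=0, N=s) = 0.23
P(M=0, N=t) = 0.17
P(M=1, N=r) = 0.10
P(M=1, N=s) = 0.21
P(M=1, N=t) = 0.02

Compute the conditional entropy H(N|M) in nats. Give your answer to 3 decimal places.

0.995 nats

Marginals: p(M) = (0.6700, 0.3300), p(N) = (0.3700, 0.4400, 0.1900).
H(N|M) = Σ p(M) · H(N|M=·).
  M=0: p=0.6700, H(N|M=0) = 1.0813
  M=1: p=0.3300, H(N|M=1) = 0.8193
Weighted sum = 0.995 nats.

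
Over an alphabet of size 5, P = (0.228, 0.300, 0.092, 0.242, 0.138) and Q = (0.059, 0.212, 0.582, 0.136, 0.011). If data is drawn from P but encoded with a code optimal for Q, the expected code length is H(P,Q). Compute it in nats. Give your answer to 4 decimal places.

2.2656 nats

H(P,Q) = −Σ p·ln q.
  −0.228·ln(0.059) = 0.64529
  −0.300·ln(0.212) = 0.46535
  −0.092·ln(0.582) = 0.04980
  −0.242·ln(0.136) = 0.48281
  −0.138·ln(0.011) = 0.62236
H(P,Q) = 2.2656 nats.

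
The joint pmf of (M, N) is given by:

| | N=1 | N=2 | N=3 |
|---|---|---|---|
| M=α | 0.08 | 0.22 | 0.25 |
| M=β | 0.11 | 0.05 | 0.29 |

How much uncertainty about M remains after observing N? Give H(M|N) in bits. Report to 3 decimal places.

0.911 bits

Marginals: p(M) = (0.5500, 0.4500), p(N) = (0.1900, 0.2700, 0.5400).
H(M|N) = Σ p(N) · H(M|N=·).
  N=1: p=0.1900, H(M|N=1) = 0.9819
  N=2: p=0.2700, H(M|N=2) = 0.6913
  N=3: p=0.5400, H(M|N=3) = 0.9960
Weighted sum = 0.911 bits.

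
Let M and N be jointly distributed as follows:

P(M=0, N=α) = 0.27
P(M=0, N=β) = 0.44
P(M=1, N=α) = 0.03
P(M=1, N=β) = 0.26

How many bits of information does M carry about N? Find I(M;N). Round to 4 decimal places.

Marginals: p(M) = (0.7100, 0.2900), p(N) = (0.3000, 0.7000).
I(M;N) = Σ p(x,y)·log₂[p(x,y)/(p(x)p(y))].
  (0,α): 0.27·log₂(1.2676) = 0.09237
  (0,β): 0.44·log₂(0.8853) = -0.07733
  (1,α): 0.03·log₂(0.3448) = -0.04608
  (1,β): 0.26·log₂(1.2808) = 0.09283
Sum = 0.0618 bits.

0.0618 bits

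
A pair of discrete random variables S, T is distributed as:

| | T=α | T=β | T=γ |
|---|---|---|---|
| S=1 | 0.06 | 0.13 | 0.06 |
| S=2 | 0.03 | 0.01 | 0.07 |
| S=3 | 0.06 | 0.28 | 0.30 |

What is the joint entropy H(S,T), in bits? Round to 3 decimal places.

2.635 bits

H(S,T) = −Σ p(x,y)·log₂ p(x,y) over all 9 cells.
  cell (1,α): −0.06·log₂0.06 = 0.2435
  cell (1,β): −0.13·log₂0.13 = 0.3826
  cell (1,γ): −0.06·log₂0.06 = 0.2435
  cell (2,α): −0.03·log₂0.03 = 0.1518
  cell (2,β): −0.01·log₂0.01 = 0.0664
  cell (2,γ): −0.07·log₂0.07 = 0.2686
  cell (3,α): −0.06·log₂0.06 = 0.2435
  cell (3,β): −0.28·log₂0.28 = 0.5142
  cell (3,γ): −0.30·log₂0.30 = 0.5211
Sum = 2.635 bits.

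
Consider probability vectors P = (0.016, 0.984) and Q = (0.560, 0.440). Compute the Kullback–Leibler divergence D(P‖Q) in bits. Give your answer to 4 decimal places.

D(P‖Q) = Σ p·log₂(p/q).
  0.016·log₂(0.016/0.560) = -0.08207
  0.984·log₂(0.984/0.440) = 1.14258
D(P‖Q) = 1.0605 bits.

1.0605 bits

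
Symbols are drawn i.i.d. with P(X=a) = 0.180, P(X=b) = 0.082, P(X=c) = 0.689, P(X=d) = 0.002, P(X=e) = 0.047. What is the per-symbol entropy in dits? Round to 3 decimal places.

0.402 dits

H(X) = −Σ p·log₁₀ p.
  −(0.180)·log₁₀(0.180) = 0.1341
  −(0.082)·log₁₀(0.082) = 0.0891
  −(0.689)·log₁₀(0.689) = 0.1115
  −(0.002)·log₁₀(0.002) = 0.0054
  −(0.047)·log₁₀(0.047) = 0.0624
Sum: 0.1341 + 0.0891 + 0.1115 + 0.0054 + 0.0624 = 0.402 dits.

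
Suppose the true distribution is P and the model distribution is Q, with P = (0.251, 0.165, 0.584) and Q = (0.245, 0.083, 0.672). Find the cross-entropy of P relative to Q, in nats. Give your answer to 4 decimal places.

0.9958 nats

H(P,Q) = −Σ p·ln q.
  −0.251·ln(0.245) = 0.35303
  −0.165·ln(0.083) = 0.41067
  −0.584·ln(0.672) = 0.23214
H(P,Q) = 0.9958 nats.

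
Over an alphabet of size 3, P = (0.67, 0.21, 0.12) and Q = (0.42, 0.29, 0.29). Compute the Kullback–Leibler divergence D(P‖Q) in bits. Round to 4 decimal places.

D(P‖Q) = Σ p·log₂(p/q).
  0.67·log₂(0.67/0.42) = 0.45143
  0.21·log₂(0.21/0.29) = -0.09779
  0.12·log₂(0.12/0.29) = -0.15276
D(P‖Q) = 0.2009 bits.

0.2009 bits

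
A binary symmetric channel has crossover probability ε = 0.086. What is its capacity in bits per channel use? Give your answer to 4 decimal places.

0.5770 bits

Binary symmetric channel: C = 1 − h₂(ε) where h₂ is the binary entropy function.
h₂(0.086) = −0.086·log₂0.086 − 0.914·log₂0.914 = 0.4230.
C = 1 − 0.4230 = 0.5770 bits per channel use.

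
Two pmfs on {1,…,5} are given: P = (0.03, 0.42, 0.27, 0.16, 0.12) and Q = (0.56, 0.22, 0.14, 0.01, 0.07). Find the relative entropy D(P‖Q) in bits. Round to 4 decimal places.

D(P‖Q) = Σ p·log₂(p/q).
  0.03·log₂(0.03/0.56) = -0.12667
  0.42·log₂(0.42/0.22) = 0.39181
  0.27·log₂(0.27/0.14) = 0.25583
  0.16·log₂(0.16/0.01) = 0.64000
  0.12·log₂(0.12/0.07) = 0.09331
D(P‖Q) = 1.2543 bits.

1.2543 bits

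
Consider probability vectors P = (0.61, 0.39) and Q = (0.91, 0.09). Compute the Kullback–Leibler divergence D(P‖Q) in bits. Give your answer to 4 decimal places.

D(P‖Q) = Σ p·log₂(p/q).
  0.61·log₂(0.61/0.91) = -0.35200
  0.39·log₂(0.39/0.09) = 0.82504
D(P‖Q) = 0.4730 bits.

0.4730 bits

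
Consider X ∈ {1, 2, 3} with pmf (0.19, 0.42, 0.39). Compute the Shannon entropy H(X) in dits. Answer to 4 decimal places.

0.4548 dits

H(X) = −Σ p·log₁₀ p.
  −(0.19)·log₁₀(0.19) = 0.13704
  −(0.42)·log₁₀(0.42) = 0.15824
  −(0.39)·log₁₀(0.39) = 0.15948
Sum: 0.13704 + 0.15824 + 0.15948 = 0.4548 dits.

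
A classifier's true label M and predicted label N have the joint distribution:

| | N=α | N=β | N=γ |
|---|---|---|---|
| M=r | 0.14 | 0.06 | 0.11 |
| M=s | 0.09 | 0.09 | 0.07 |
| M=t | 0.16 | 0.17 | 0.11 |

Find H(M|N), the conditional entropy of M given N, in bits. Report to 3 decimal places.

1.519 bits

Marginals: p(M) = (0.3100, 0.2500, 0.4400), p(N) = (0.3900, 0.3200, 0.2900).
H(M|N) = Σ p(N) · H(M|N=·).
  N=α: p=0.3900, H(M|N=α) = 1.5461
  N=β: p=0.3200, H(M|N=β) = 1.4523
  N=γ: p=0.2900, H(M|N=γ) = 1.5559
Weighted sum = 1.519 bits.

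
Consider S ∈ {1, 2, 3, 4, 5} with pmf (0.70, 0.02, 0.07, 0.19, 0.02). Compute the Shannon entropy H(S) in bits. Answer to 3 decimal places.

H(S) = −Σ p·log₂ p.
  −(0.70)·log₂(0.70) = 0.3602
  −(0.02)·log₂(0.02) = 0.1129
  −(0.07)·log₂(0.07) = 0.2686
  −(0.19)·log₂(0.19) = 0.4552
  −(0.02)·log₂(0.02) = 0.1129
Sum: 0.3602 + 0.1129 + 0.2686 + 0.4552 + 0.1129 = 1.310 bits.

1.310 bits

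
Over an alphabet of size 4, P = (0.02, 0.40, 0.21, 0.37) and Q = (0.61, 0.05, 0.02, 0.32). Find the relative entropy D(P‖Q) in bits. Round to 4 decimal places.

D(P‖Q) = Σ p·log₂(p/q).
  0.02·log₂(0.02/0.61) = -0.09861
  0.40·log₂(0.40/0.05) = 1.20000
  0.21·log₂(0.21/0.02) = 0.71239
  0.37·log₂(0.37/0.32) = 0.07750
D(P‖Q) = 1.8913 bits.

1.8913 bits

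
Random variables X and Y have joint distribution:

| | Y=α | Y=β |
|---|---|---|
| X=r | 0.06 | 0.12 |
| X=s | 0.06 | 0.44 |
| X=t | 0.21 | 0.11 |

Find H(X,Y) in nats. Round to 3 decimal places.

H(X,Y) = −Σ p(x,y)·ln p(x,y) over all 6 cells.
  cell (r,α): −0.06·ln0.06 = 0.1688
  cell (r,β): −0.12·ln0.12 = 0.2544
  cell (s,α): −0.06·ln0.06 = 0.1688
  cell (s,β): −0.44·ln0.44 = 0.3612
  cell (t,α): −0.21·ln0.21 = 0.3277
  cell (t,β): −0.11·ln0.11 = 0.2428
Sum = 1.524 nats.

1.524 nats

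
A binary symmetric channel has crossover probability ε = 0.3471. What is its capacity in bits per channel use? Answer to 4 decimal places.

0.0685 bits

Binary symmetric channel: C = 1 − h₂(ε) where h₂ is the binary entropy function.
h₂(0.3471) = −0.3471·log₂0.3471 − 0.6529·log₂0.6529 = 0.9315.
C = 1 − 0.9315 = 0.0685 bits per channel use.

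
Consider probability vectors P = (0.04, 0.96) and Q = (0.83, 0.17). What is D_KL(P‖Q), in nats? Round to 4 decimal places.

D(P‖Q) = Σ p·ln(p/q).
  0.04·ln(0.04/0.83) = -0.12130
  0.96·ln(0.96/0.17) = 1.66189
D(P‖Q) = 1.5406 nats.

1.5406 nats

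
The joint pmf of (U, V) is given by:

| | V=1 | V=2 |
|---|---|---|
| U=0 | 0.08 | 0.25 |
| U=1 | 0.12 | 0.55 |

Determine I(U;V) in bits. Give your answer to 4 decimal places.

0.0039 bits

Marginals: p(U) = (0.3300, 0.6700), p(V) = (0.2000, 0.8000).
I(U;V) = H(U) + H(V) − H(U,V).
H(U) = 0.9149, H(V) = 0.7219, H(U,V) = 1.6329.
I(U;V) = 0.9149 + 0.7219 − 1.6329 = 0.0039 bits.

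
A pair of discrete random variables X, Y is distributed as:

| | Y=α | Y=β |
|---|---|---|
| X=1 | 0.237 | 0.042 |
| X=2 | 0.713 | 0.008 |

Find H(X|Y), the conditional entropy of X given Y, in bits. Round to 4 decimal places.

0.8016 bits

Chain rule: H(X|Y) = H(X,Y) − H(Y).
Marginals: p(X) = (0.2790, 0.7210), p(Y) = (0.9500, 0.0500).
H(X,Y) = 1.0880 bits; H(Y) = 0.2864 bits.
H(X|Y) = 1.0880 − 0.2864 = 0.8016 bits.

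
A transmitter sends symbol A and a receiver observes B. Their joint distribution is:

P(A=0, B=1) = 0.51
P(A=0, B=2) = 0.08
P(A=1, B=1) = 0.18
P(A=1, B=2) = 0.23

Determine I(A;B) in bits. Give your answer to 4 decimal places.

Marginals: p(A) = (0.5900, 0.4100), p(B) = (0.6900, 0.3100).
I(A;B) = H(A) + H(B) − H(A,B).
H(A) = 0.9765, H(B) = 0.8932, H(A,B) = 1.7199.
I(A;B) = 0.9765 + 0.8932 − 1.7199 = 0.1498 bits.

0.1498 bits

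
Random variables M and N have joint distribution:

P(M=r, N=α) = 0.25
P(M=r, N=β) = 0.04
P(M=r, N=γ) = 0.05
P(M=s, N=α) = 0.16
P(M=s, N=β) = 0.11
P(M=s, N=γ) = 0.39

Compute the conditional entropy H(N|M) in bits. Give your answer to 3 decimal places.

Chain rule: H(N|M) = H(M,N) − H(M).
Marginals: p(M) = (0.3400, 0.6600), p(N) = (0.4100, 0.1500, 0.4400).
H(M,N) = 2.2050 bits; H(M) = 0.9248 bits.
H(N|M) = 2.2050 − 0.9248 = 1.280 bits.

1.280 bits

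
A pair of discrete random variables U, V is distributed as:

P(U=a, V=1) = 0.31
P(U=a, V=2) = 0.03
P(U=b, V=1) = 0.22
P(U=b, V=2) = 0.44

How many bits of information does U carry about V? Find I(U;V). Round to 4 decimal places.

Marginals: p(U) = (0.3400, 0.6600), p(V) = (0.5300, 0.4700).
I(U;V) = H(U) + H(V) − H(U,V).
H(U) = 0.9248, H(V) = 0.9974, H(U,V) = 1.6773.
I(U;V) = 0.9248 + 0.9974 − 1.6773 = 0.2449 bits.

0.2449 bits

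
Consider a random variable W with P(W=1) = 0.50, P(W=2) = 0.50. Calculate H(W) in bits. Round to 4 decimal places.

1.0000 bits

H(W) = −Σ p·log₂ p.
  −(0.50)·log₂(0.50) = 0.50000
  −(0.50)·log₂(0.50) = 0.50000
Sum: 0.50000 + 0.50000 = 1.0000 bits.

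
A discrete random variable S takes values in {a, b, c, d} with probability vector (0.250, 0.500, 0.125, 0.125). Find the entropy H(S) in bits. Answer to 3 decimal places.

H(S) = −Σ p·log₂ p.
  −(0.250)·log₂(0.250) = 0.5000
  −(0.500)·log₂(0.500) = 0.5000
  −(0.125)·log₂(0.125) = 0.3750
  −(0.125)·log₂(0.125) = 0.3750
Sum: 0.5000 + 0.5000 + 0.3750 + 0.3750 = 1.750 bits.

1.750 bits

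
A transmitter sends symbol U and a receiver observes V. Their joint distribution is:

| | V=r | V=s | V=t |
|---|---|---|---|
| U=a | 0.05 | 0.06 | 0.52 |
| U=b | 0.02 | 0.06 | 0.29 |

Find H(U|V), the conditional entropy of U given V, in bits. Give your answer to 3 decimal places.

Chain rule: H(U|V) = H(U,V) − H(V).
Marginals: p(U) = (0.6300, 0.3700), p(V) = (0.0700, 0.1200, 0.8100).
H(U,V) = 1.8245 bits; H(V) = 0.8819 bits.
H(U|V) = 1.8245 − 0.8819 = 0.943 bits.

0.943 bits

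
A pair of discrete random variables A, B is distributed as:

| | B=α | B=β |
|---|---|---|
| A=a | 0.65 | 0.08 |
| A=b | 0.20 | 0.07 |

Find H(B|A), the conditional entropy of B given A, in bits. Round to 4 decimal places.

0.5870 bits

Marginals: p(A) = (0.7300, 0.2700), p(B) = (0.8500, 0.1500).
H(B|A) = Σ p(A) · H(B|A=·).
  A=a: p=0.7300, H(B|A=a) = 0.4987
  A=b: p=0.2700, H(B|A=b) = 0.8256
Weighted sum = 0.5870 bits.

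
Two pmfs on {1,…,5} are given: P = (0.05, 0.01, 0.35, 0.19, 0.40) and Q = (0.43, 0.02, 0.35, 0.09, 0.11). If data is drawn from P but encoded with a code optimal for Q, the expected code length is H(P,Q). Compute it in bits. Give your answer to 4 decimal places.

2.5812 bits

H(P,Q) = −Σ p·log₂ q.
  −0.05·log₂(0.43) = 0.06088
  −0.01·log₂(0.02) = 0.05644
  −0.35·log₂(0.35) = 0.53010
  −0.19·log₂(0.09) = 0.66005
  −0.40·log₂(0.11) = 1.27377
H(P,Q) = 2.5812 bits.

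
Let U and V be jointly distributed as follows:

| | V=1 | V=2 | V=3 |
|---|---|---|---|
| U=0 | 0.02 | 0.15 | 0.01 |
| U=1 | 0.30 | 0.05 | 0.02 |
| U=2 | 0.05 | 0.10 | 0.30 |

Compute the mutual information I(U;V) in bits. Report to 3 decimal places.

0.565 bits

Marginals: p(U) = (0.1800, 0.3700, 0.4500), p(V) = (0.3700, 0.3000, 0.3300).
I(U;V) = H(U) + H(V) − H(U,V).
H(U) = 1.4944, H(V) = 1.5796, H(U,V) = 2.5093.
I(U;V) = 1.4944 + 1.5796 − 2.5093 = 0.565 bits.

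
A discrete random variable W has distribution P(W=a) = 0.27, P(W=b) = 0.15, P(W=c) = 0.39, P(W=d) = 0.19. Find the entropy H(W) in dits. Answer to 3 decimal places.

H(W) = −Σ p·log₁₀ p.
  −(0.27)·log₁₀(0.27) = 0.1535
  −(0.15)·log₁₀(0.15) = 0.1236
  −(0.39)·log₁₀(0.39) = 0.1595
  −(0.19)·log₁₀(0.19) = 0.1370
Sum: 0.1535 + 0.1236 + 0.1595 + 0.1370 = 0.574 dits.

0.574 dits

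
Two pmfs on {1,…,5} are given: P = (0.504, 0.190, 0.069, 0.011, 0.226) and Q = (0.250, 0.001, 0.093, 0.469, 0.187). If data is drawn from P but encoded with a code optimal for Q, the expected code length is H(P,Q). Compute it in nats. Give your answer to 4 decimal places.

H(P,Q) = −Σ p·ln q.
  −0.504·ln(0.250) = 0.69869
  −0.190·ln(0.001) = 1.31247
  −0.069·ln(0.093) = 0.16389
  −0.011·ln(0.469) = 0.00833
  −0.226·ln(0.187) = 0.37892
H(P,Q) = 2.5623 nats.

2.5623 nats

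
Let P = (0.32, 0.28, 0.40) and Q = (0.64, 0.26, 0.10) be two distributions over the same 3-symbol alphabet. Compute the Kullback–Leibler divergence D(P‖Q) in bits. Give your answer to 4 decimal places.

D(P‖Q) = Σ p·log₂(p/q).
  0.32·log₂(0.32/0.64) = -0.32000
  0.28·log₂(0.28/0.26) = 0.02994
  0.40·log₂(0.40/0.10) = 0.80000
D(P‖Q) = 0.5099 bits.

0.5099 bits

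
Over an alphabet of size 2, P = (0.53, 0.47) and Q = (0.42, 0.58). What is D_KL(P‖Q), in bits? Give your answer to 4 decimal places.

0.0353 bits

D(P‖Q) = Σ p·log₂(p/q).
  0.53·log₂(0.53/0.42) = 0.17787
  0.47·log₂(0.47/0.58) = -0.14259
D(P‖Q) = 0.0353 bits.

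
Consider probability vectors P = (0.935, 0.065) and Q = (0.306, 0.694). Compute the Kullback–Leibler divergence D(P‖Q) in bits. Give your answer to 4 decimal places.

1.2846 bits

D(P‖Q) = Σ p·log₂(p/q).
  0.935·log₂(0.935/0.306) = 1.50669
  0.065·log₂(0.065/0.694) = -0.22207
D(P‖Q) = 1.2846 bits.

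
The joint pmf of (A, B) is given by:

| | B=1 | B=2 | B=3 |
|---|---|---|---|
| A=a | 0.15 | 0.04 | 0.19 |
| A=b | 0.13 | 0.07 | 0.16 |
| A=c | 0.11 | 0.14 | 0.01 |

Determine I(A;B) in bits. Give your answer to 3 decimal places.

0.187 bits

Marginals: p(A) = (0.3800, 0.3600, 0.2600), p(B) = (0.3900, 0.2500, 0.3600).
I(A;B) = H(A) + H(B) − H(A,B).
H(A) = 1.5664, H(B) = 1.5604, H(A,B) = 2.9396.
I(A;B) = 1.5664 + 1.5604 − 2.9396 = 0.187 bits.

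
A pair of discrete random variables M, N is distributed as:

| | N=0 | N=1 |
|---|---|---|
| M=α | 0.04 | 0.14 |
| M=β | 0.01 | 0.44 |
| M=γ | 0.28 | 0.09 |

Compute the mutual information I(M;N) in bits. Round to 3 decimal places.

0.412 bits

Marginals: p(M) = (0.1800, 0.4500, 0.3700), p(N) = (0.3300, 0.6700).
I(M;N) = Σ p(x,y)·log₂[p(x,y)/(p(x)p(y))].
  (α,0): 0.04·log₂(0.6734) = -0.0228
  (α,1): 0.14·log₂(1.1609) = 0.0301
  (β,0): 0.01·log₂(0.0673) = -0.0389
  (β,1): 0.44·log₂(1.4594) = 0.2400
  (γ,0): 0.28·log₂(2.2932) = 0.3353
  (γ,1): 0.09·log₂(0.3630) = -0.1316
Sum = 0.412 bits.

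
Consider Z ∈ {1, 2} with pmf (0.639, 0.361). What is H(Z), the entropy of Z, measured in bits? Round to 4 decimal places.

H(Z) = −Σ p·log₂ p.
  −(0.639)·log₂(0.639) = 0.41287
  −(0.361)·log₂(0.361) = 0.53064
Sum: 0.41287 + 0.53064 = 0.9435 bits.

0.9435 bits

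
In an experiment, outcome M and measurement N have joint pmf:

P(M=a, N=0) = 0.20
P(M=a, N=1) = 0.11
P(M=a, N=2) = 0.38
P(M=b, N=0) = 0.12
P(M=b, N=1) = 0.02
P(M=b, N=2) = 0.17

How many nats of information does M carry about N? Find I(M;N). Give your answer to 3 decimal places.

Marginals: p(M) = (0.6900, 0.3100), p(N) = (0.3200, 0.1300, 0.5500).
I(M;N) = Σ p(x,y)·ln[p(x,y)/(p(x)p(y))].
  (a,0): 0.20·ln(0.9058) = -0.0198
  (a,1): 0.11·ln(1.2263) = 0.0224
  (a,2): 0.38·ln(1.0013) = 0.0005
  (b,0): 0.12·ln(1.2097) = 0.0228
  (b,1): 0.02·ln(0.4963) = -0.0140
  (b,2): 0.17·ln(0.9971) = -0.0005
Sum = 0.011 nats.

0.011 nats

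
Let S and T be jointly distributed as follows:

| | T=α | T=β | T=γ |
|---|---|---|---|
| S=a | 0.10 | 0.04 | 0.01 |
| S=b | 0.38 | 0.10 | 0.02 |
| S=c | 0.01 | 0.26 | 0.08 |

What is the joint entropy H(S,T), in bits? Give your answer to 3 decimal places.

H(S,T) = −Σ p(x,y)·log₂ p(x,y) over all 9 cells.
  cell (a,α): −0.10·log₂0.10 = 0.3322
  cell (a,β): −0.04·log₂0.04 = 0.1858
  cell (a,γ): −0.01·log₂0.01 = 0.0664
  cell (b,α): −0.38·log₂0.38 = 0.5305
  cell (b,β): −0.10·log₂0.10 = 0.3322
  cell (b,γ): −0.02·log₂0.02 = 0.1129
  cell (c,α): −0.01·log₂0.01 = 0.0664
  cell (c,β): −0.26·log₂0.26 = 0.5053
  cell (c,γ): −0.08·log₂0.08 = 0.2915
Sum = 2.423 bits.

2.423 bits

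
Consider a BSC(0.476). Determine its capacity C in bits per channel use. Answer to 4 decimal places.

0.0017 bits

Binary symmetric channel: C = 1 − h₂(ε) where h₂ is the binary entropy function.
h₂(0.476) = −0.476·log₂0.476 − 0.524·log₂0.524 = 0.9983.
C = 1 − 0.9983 = 0.0017 bits per channel use.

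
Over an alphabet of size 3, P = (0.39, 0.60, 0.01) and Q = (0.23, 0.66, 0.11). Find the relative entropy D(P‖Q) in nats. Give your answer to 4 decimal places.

D(P‖Q) = Σ p·ln(p/q).
  0.39·ln(0.39/0.23) = 0.20595
  0.60·ln(0.60/0.66) = -0.05719
  0.01·ln(0.01/0.11) = -0.02398
D(P‖Q) = 0.1248 nats.

0.1248 nats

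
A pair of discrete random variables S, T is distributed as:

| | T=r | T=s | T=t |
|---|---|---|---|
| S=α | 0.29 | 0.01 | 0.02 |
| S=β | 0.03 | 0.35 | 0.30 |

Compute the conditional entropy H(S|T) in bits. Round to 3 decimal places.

Chain rule: H(S|T) = H(S,T) − H(T).
Marginals: p(S) = (0.3200, 0.6800), p(T) = (0.3200, 0.3600, 0.3200).
H(S,T) = 1.9002 bits; H(T) = 1.5827 bits.
H(S|T) = 1.9002 − 1.5827 = 0.317 bits.

0.317 bits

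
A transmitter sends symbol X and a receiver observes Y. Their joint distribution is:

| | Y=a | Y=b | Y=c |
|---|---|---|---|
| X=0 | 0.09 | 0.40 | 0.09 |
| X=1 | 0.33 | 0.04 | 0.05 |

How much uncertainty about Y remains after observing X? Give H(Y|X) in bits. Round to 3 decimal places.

1.102 bits

Marginals: p(X) = (0.5800, 0.4200), p(Y) = (0.4200, 0.4400, 0.1400).
H(Y|X) = Σ p(X) · H(Y|X=·).
  X=0: p=0.5800, H(Y|X=0) = 1.2039
  X=1: p=0.4200, H(Y|X=1) = 0.9620
Weighted sum = 1.102 bits.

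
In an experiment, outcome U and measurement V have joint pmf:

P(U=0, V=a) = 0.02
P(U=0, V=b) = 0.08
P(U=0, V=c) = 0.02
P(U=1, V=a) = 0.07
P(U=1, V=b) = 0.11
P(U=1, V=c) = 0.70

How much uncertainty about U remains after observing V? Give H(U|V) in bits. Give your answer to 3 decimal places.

Chain rule: H(U|V) = H(U,V) − H(V).
Marginals: p(U) = (0.1200, 0.8800), p(V) = (0.0900, 0.1900, 0.7200).
H(U,V) = 1.4963 bits; H(V) = 1.1091 bits.
H(U|V) = 1.4963 − 1.1091 = 0.387 bits.

0.387 bits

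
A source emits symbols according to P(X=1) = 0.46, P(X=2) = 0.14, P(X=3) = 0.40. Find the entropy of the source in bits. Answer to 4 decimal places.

H(X) = −Σ p·log₂ p.
  −(0.46)·log₂(0.46) = 0.51534
  −(0.14)·log₂(0.14) = 0.39711
  −(0.40)·log₂(0.40) = 0.52877
Sum: 0.51534 + 0.39711 + 0.52877 = 1.4412 bits.

1.4412 bits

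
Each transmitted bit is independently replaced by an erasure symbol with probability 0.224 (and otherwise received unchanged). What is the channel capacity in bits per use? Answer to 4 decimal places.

Binary erasure channel: capacity C = 1 − ε.
C = 1 − 0.224 = 0.7760 bits per channel use.

0.7760 bits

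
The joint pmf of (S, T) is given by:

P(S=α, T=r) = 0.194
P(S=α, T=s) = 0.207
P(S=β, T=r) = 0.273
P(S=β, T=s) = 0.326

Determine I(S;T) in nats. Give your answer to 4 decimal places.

Marginals: p(S) = (0.4010, 0.5990), p(T) = (0.4670, 0.5330).
I(S;T) = H(S) + H(T) − H(S,T).
H(S) = 0.6734, H(T) = 0.6910, H(S,T) = 1.3640.
I(S;T) = 0.6734 + 0.6910 − 1.3640 = 0.0004 nats.

0.0004 nats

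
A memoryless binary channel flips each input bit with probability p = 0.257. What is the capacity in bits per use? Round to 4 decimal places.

Binary symmetric channel: C = 1 − h₂(ε) where h₂ is the binary entropy function.
h₂(0.257) = −0.257·log₂0.257 − 0.743·log₂0.743 = 0.8222.
C = 1 − 0.8222 = 0.1778 bits per channel use.

0.1778 bits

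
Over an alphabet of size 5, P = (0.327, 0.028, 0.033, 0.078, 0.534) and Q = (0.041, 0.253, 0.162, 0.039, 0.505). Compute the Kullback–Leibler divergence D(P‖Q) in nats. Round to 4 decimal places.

D(P‖Q) = Σ p·ln(p/q).
  0.327·ln(0.327/0.041) = 0.67898
  0.028·ln(0.028/0.253) = -0.06163
  0.033·ln(0.033/0.162) = -0.05251
  0.078·ln(0.078/0.039) = 0.05407
  0.534·ln(0.534/0.505) = 0.02982
D(P‖Q) = 0.6487 nats.

0.6487 nats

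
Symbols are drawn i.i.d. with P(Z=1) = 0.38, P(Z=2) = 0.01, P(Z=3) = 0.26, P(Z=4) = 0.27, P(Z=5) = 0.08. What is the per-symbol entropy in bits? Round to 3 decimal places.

H(Z) = −Σ p·log₂ p.
  −(0.38)·log₂(0.38) = 0.5305
  −(0.01)·log₂(0.01) = 0.0664
  −(0.26)·log₂(0.26) = 0.5053
  −(0.27)·log₂(0.27) = 0.5100
  −(0.08)·log₂(0.08) = 0.2915
Sum: 0.5305 + 0.0664 + 0.5053 + 0.5100 + 0.2915 = 1.904 bits.

1.904 bits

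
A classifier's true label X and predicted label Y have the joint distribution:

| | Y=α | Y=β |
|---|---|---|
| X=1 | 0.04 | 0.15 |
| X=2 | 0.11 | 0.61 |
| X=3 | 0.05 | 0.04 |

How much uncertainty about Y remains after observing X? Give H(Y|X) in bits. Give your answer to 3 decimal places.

Chain rule: H(Y|X) = H(X,Y) − H(X).
Marginals: p(X) = (0.1900, 0.7200, 0.0900), p(Y) = (0.2000, 0.8000).
H(X,Y) = 1.7834 bits; H(X) = 1.1091 bits.
H(Y|X) = 1.7834 − 1.1091 = 0.674 bits.

0.674 bits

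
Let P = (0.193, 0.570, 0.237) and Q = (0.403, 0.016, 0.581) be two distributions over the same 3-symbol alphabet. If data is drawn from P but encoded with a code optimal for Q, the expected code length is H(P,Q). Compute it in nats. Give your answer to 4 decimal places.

2.6611 nats

H(P,Q) = −Σ p·ln q.
  −0.193·ln(0.403) = 0.17540
  −0.570·ln(0.016) = 2.35704
  −0.237·ln(0.581) = 0.12869
H(P,Q) = 2.6611 nats.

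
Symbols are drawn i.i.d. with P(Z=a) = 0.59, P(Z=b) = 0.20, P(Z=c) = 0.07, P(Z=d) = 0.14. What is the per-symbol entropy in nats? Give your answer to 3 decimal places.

1.095 nats

H(Z) = −Σ p·ln p.
  −(0.59)·ln(0.59) = 0.3113
  −(0.20)·ln(0.20) = 0.3219
  −(0.07)·ln(0.07) = 0.1861
  −(0.14)·ln(0.14) = 0.2753
Sum: 0.3113 + 0.3219 + 0.1861 + 0.2753 = 1.095 nats.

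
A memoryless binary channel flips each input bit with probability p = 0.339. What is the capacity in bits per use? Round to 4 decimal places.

Binary symmetric channel: C = 1 − h₂(ε) where h₂ is the binary entropy function.
h₂(0.339) = −0.339·log₂0.339 − 0.661·log₂0.661 = 0.9239.
C = 1 − 0.9239 = 0.0761 bits per channel use.

0.0761 bits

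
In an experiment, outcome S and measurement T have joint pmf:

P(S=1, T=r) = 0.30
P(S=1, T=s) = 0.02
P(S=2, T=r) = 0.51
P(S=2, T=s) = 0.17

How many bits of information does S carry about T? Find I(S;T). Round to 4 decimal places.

Marginals: p(S) = (0.3200, 0.6800), p(T) = (0.8100, 0.1900).
I(S;T) = H(S) + H(T) − H(S,T).
H(S) = 0.9044, H(T) = 0.7015, H(S,T) = 1.5640.
I(S;T) = 0.9044 + 0.7015 − 1.5640 = 0.0419 bits.

0.0419 bits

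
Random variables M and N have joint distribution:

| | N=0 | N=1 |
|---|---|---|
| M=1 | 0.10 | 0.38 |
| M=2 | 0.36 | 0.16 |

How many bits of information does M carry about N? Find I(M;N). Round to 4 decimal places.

Marginals: p(M) = (0.4800, 0.5200), p(N) = (0.4600, 0.5400).
I(M;N) = H(M) + H(N) − H(M,N).
H(M) = 0.9988, H(N) = 0.9954, H(M,N) = 1.8163.
I(M;N) = 0.9988 + 0.9954 − 1.8163 = 0.1779 bits.

0.1779 bits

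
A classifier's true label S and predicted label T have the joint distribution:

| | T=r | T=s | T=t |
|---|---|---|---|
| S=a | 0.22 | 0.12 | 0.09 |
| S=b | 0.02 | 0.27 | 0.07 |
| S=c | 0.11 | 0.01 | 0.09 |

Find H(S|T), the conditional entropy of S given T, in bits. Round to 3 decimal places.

1.222 bits

Chain rule: H(S|T) = H(S,T) − H(T).
Marginals: p(S) = (0.4300, 0.3600, 0.2100), p(T) = (0.3500, 0.4000, 0.2500).
H(S,T) = 2.7811 bits; H(T) = 1.5589 bits.
H(S|T) = 2.7811 − 1.5589 = 1.222 bits.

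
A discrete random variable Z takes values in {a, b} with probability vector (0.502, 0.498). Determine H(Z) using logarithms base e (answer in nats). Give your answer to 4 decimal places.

H(Z) = −Σ p·ln p.
  −(0.502)·ln(0.502) = 0.34596
  −(0.498)·ln(0.498) = 0.34718
Sum: 0.34596 + 0.34718 = 0.6931 nats.

0.6931 nats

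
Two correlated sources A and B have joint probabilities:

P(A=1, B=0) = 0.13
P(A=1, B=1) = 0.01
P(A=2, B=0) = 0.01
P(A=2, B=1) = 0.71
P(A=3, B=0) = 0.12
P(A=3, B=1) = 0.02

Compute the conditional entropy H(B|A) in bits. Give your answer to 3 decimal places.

0.211 bits

Chain rule: H(B|A) = H(A,B) − H(A).
Marginals: p(A) = (0.1400, 0.7200, 0.1400), p(B) = (0.2600, 0.7400).
H(A,B) = 1.3463 bits; H(A) = 1.1355 bits.
H(B|A) = 1.3463 − 1.1355 = 0.211 bits.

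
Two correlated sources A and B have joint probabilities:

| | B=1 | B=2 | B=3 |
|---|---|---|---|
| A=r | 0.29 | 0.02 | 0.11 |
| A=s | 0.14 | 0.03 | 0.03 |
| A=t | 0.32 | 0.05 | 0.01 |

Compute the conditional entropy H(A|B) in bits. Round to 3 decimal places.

Chain rule: H(A|B) = H(A,B) − H(B).
Marginals: p(A) = (0.4200, 0.2000, 0.3800), p(B) = (0.7500, 0.1000, 0.1500).
H(A,B) = 2.4903 bits; H(B) = 1.0540 bits.
H(A|B) = 2.4903 − 1.0540 = 1.436 bits.

1.436 bits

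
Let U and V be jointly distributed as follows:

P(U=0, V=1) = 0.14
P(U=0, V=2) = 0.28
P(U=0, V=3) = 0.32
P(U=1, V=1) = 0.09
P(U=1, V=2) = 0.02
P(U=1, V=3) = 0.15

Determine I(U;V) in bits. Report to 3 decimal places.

Marginals: p(U) = (0.7400, 0.2600), p(V) = (0.2300, 0.3000, 0.4700).
I(U;V) = Σ p(x,y)·log₂[p(x,y)/(p(x)p(y))].
  (0,1): 0.14·log₂(0.8226) = -0.0395
  (0,2): 0.28·log₂(1.2613) = 0.0938
  (0,3): 0.32·log₂(0.9201) = -0.0385
  (1,1): 0.09·log₂(1.5050) = 0.0531
  (1,2): 0.02·log₂(0.2564) = -0.0393
  (1,3): 0.15·log₂(1.2275) = 0.0444
Sum = 0.074 bits.

0.074 bits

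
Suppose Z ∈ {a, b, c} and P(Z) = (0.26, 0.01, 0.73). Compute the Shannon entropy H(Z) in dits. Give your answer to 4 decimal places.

0.2719 dits

H(Z) = −Σ p·log₁₀ p.
  −(0.26)·log₁₀(0.26) = 0.15211
  −(0.01)·log₁₀(0.01) = 0.02000
  −(0.73)·log₁₀(0.73) = 0.09977
Sum: 0.15211 + 0.02000 + 0.09977 = 0.2719 dits.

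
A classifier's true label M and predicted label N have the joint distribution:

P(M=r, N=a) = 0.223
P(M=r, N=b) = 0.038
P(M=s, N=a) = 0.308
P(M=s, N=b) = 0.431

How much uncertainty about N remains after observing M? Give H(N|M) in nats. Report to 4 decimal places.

0.6103 nats

Chain rule: H(N|M) = H(M,N) − H(M).
Marginals: p(M) = (0.2610, 0.7390), p(N) = (0.5310, 0.4690).
H(M,N) = 1.1844 nats; H(M) = 0.5741 nats.
H(N|M) = 1.1844 − 0.5741 = 0.6103 nats.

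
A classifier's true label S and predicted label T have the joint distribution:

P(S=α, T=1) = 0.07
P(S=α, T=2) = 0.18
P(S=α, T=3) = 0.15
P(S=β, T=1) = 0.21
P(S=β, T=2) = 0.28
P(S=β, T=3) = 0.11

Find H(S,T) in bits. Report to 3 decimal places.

H(S,T) = −Σ p(x,y)·log₂ p(x,y) over all 6 cells.
  cell (α,1): −0.07·log₂0.07 = 0.2686
  cell (α,2): −0.18·log₂0.18 = 0.4453
  cell (α,3): −0.15·log₂0.15 = 0.4105
  cell (β,1): −0.21·log₂0.21 = 0.4728
  cell (β,2): −0.28·log₂0.28 = 0.5142
  cell (β,3): −0.11·log₂0.11 = 0.3503
Sum = 2.462 bits.

2.462 bits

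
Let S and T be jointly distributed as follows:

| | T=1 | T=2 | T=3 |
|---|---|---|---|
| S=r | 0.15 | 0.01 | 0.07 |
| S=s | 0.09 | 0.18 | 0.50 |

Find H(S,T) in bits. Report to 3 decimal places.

H(S,T) = −Σ p(x,y)·log₂ p(x,y) over all 6 cells.
  cell (r,1): −0.15·log₂0.15 = 0.4105
  cell (r,2): −0.01·log₂0.01 = 0.0664
  cell (r,3): −0.07·log₂0.07 = 0.2686
  cell (s,1): −0.09·log₂0.09 = 0.3127
  cell (s,2): −0.18·log₂0.18 = 0.4453
  cell (s,3): −0.50·log₂0.50 = 0.5000
Sum = 2.003 bits.

2.003 bits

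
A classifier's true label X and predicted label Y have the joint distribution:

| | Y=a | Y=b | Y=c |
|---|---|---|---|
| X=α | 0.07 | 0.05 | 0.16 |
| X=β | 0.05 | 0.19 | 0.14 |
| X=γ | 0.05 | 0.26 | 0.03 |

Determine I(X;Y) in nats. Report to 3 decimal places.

0.130 nats

Marginals: p(X) = (0.2800, 0.3800, 0.3400), p(Y) = (0.1700, 0.5000, 0.3300).
I(X;Y) = Σ p(x,y)·ln[p(x,y)/(p(x)p(y))].
  (α,a): 0.07·ln(1.4706) = 0.0270
  (α,b): 0.05·ln(0.3571) = -0.0515
  (α,c): 0.16·ln(1.7316) = 0.0878
  (β,a): 0.05·ln(0.7740) = -0.0128
  (β,b): 0.19·ln(1.0000) = 0.0000
  (β,c): 0.14·ln(1.1164) = 0.0154
  (γ,a): 0.05·ln(0.8651) = -0.0072
  (γ,b): 0.26·ln(1.5294) = 0.1105
  (γ,c): 0.03·ln(0.2674) = -0.0396
Sum = 0.130 nats.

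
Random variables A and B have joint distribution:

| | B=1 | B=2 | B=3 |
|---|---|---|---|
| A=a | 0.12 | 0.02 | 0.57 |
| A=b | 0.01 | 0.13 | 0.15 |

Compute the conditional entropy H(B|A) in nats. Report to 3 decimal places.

0.647 nats

Chain rule: H(B|A) = H(A,B) − H(A).
Marginals: p(A) = (0.7100, 0.2900), p(B) = (0.1300, 0.1500, 0.7200).
H(A,B) = 1.2489 nats; H(A) = 0.6022 nats.
H(B|A) = 1.2489 − 0.6022 = 0.647 nats.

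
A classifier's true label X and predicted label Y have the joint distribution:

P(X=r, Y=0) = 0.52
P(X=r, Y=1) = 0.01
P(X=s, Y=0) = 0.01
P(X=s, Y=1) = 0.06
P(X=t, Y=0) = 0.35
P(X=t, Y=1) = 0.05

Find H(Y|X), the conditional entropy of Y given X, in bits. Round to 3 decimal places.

Marginals: p(X) = (0.5300, 0.0700, 0.4000), p(Y) = (0.8800, 0.1200).
H(Y|X) = Σ p(X) · H(Y|X=·).
  X=r: p=0.5300, H(Y|X=r) = 0.1350
  X=s: p=0.0700, H(Y|X=s) = 0.5917
  X=t: p=0.4000, H(Y|X=t) = 0.5436
Weighted sum = 0.330 bits.

0.330 bits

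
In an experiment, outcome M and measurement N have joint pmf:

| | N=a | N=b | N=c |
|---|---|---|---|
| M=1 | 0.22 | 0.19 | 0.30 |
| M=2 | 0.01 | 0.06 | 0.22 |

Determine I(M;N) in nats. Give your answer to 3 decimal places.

0.069 nats

Marginals: p(M) = (0.7100, 0.2900), p(N) = (0.2300, 0.2500, 0.5200).
I(M;N) = H(M) + H(N) − H(M,N).
H(M) = 0.6022, H(N) = 1.0246, H(M,N) = 1.5578.
I(M;N) = 0.6022 + 1.0246 − 1.5578 = 0.069 nats.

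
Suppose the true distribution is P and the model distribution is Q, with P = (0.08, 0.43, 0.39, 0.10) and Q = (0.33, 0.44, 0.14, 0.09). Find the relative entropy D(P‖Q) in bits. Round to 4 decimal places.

D(P‖Q) = Σ p·log₂(p/q).
  0.08·log₂(0.08/0.33) = -0.16355
  0.43·log₂(0.43/0.44) = -0.01426
  0.39·log₂(0.39/0.14) = 0.57644
  0.10·log₂(0.10/0.09) = 0.01520
D(P‖Q) = 0.4138 bits.

0.4138 bits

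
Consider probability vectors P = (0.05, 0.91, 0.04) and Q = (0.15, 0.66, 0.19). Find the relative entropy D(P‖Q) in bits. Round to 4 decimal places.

D(P‖Q) = Σ p·log₂(p/q).
  0.05·log₂(0.05/0.15) = -0.07925
  0.91·log₂(0.91/0.66) = 0.42169
  0.04·log₂(0.04/0.19) = -0.08992
D(P‖Q) = 0.2525 bits.

0.2525 bits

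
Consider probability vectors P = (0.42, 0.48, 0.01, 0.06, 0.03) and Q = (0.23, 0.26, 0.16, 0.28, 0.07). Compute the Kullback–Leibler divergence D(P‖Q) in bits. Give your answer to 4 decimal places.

0.5794 bits

D(P‖Q) = Σ p·log₂(p/q).
  0.42·log₂(0.42/0.23) = 0.36488
  0.48·log₂(0.48/0.26) = 0.42457
  0.01·log₂(0.01/0.16) = -0.04000
  0.06·log₂(0.06/0.28) = -0.13334
  0.03·log₂(0.03/0.07) = -0.03667
D(P‖Q) = 0.5794 bits.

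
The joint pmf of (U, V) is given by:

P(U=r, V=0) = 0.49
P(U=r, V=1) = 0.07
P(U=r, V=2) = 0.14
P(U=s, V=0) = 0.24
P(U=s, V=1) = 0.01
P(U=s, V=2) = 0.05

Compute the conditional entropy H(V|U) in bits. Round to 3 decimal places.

1.065 bits

Marginals: p(U) = (0.7000, 0.3000), p(V) = (0.7300, 0.0800, 0.1900).
H(V|U) = Σ p(U) · H(V|U=·).
  U=r: p=0.7000, H(V|U=r) = 1.1568
  U=s: p=0.3000, H(V|U=s) = 0.8519
Weighted sum = 1.065 bits.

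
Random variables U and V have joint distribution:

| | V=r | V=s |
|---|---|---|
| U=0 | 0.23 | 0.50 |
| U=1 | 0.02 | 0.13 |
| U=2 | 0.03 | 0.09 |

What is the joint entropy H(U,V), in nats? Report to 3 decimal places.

1.350 nats

H(U,V) = −Σ p(x,y)·ln p(x,y) over all 6 cells.
  cell (0,r): −0.23·ln0.23 = 0.3380
  cell (0,s): −0.50·ln0.50 = 0.3466
  cell (1,r): −0.02·ln0.02 = 0.0782
  cell (1,s): −0.13·ln0.13 = 0.2652
  cell (2,r): −0.03·ln0.03 = 0.1052
  cell (2,s): −0.09·ln0.09 = 0.2167
Sum = 1.350 nats.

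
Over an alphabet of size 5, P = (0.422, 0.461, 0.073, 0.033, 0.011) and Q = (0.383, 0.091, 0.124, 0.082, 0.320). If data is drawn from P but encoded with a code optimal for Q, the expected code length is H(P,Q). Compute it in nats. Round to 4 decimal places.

H(P,Q) = −Σ p·ln q.
  −0.422·ln(0.383) = 0.40500
  −0.461·ln(0.091) = 1.10497
  −0.073·ln(0.124) = 0.15239
  −0.033·ln(0.082) = 0.08253
  −0.011·ln(0.320) = 0.01253
H(P,Q) = 1.7574 nats.

1.7574 nats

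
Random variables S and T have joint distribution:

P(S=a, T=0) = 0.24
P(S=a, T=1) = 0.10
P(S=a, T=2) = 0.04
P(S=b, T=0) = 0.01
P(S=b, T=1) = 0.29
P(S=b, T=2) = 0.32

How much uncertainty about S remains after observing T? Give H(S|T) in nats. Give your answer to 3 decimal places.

0.390 nats

Marginals: p(S) = (0.3800, 0.6200), p(T) = (0.2500, 0.3900, 0.3600).
H(S|T) = Σ p(T) · H(S|T=·).
  T=0: p=0.2500, H(S|T=0) = 0.1679
  T=1: p=0.3900, H(S|T=1) = 0.5693
  T=2: p=0.3600, H(S|T=2) = 0.3488
Weighted sum = 0.390 nats.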